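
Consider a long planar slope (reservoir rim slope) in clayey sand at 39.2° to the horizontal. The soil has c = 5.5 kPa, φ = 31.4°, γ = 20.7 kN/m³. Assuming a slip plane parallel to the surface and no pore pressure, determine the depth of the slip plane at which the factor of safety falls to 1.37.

Setting FS = 1.37 in FS = [c + γz cos²β tanφ] / [γz sinβ cosβ] and solving for z:
z = c / [γ cosβ (FS·sinβ − cosβ·tanφ)]
  = 5.5 / [20.7·cos39.2°·(1.37·sin39.2° − cos39.2°·tan31.4°)]
  = 5.5 / [20.7·0.7749·(1.37·0.6320 − 0.7749·0.6104)]
  = 5.5 / 6.3019 = 0.873 m

z = 0.87 m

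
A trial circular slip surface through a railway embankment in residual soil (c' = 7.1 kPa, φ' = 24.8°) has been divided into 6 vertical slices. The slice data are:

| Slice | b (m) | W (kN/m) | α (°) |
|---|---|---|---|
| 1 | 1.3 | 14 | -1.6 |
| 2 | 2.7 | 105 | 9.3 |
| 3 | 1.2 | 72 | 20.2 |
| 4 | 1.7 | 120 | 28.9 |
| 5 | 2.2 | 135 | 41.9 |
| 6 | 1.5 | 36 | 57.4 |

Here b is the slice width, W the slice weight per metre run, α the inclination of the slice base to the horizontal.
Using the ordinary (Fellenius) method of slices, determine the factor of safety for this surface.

Ordinary method of slices: FS = Σ[c'·Δl_i + (W_i cosα_i)·tanφ'] / Σ W_i sinα_i, with Δl_i = b_i / cosα_i.
Slice 1: Δl = 1.3/cos(-1.6°) = 1.301 m; N'_1 = 14·cos(-1.6°) = 14.0; c'Δl = 9.23; W sinα = -0.4
Slice 2: Δl = 2.7/cos9.3° = 2.736 m; N'_2 = 105·cos9.3° = 103.6; c'Δl = 19.43; W sinα = 17.0
Slice 3: Δl = 1.2/cos20.2° = 1.279 m; N'_3 = 72·cos20.2° = 67.6; c'Δl = 9.08; W sinα = 24.9
Slice 4: Δl = 1.7/cos28.9° = 1.942 m; N'_4 = 120·cos28.9° = 105.1; c'Δl = 13.79; W sinα = 58.0
Slice 5: Δl = 2.2/cos41.9° = 2.956 m; N'_5 = 135·cos41.9° = 100.5; c'Δl = 20.99; W sinα = 90.2
Slice 6: Δl = 1.5/cos57.4° = 2.784 m; N'_6 = 36·cos57.4° = 19.4; c'Δl = 19.77; W sinα = 30.3
Σc'Δl = 92.3 kN/m; ΣN' = 410.1 kN/m; ΣW sinα = 219.9 kN/m
Resisting = 92.3 + 410.1·tan24.8° = 92.3 + 189.5 = 281.8 kN/m
FS = 281.8 / 219.9 = 1.281

FS = 1.28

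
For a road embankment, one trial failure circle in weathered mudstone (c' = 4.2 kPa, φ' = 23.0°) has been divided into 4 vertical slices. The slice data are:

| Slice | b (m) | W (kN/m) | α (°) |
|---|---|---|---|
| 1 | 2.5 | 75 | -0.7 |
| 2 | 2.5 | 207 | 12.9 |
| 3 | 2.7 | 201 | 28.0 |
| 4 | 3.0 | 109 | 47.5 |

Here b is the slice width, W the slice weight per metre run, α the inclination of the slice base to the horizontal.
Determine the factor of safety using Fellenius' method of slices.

Ordinary method of slices: FS = Σ[c'·Δl_i + (W_i cosα_i)·tanφ'] / Σ W_i sinα_i, with Δl_i = b_i / cosα_i.
Slice 1: Δl = 2.5/cos(-0.7°) = 2.500 m; N'_1 = 75·cos(-0.7°) = 75.0; c'Δl = 10.50; W sinα = -0.9
Slice 2: Δl = 2.5/cos12.9° = 2.565 m; N'_2 = 207·cos12.9° = 201.8; c'Δl = 10.77; W sinα = 46.2
Slice 3: Δl = 2.7/cos28.0° = 3.058 m; N'_3 = 201·cos28.0° = 177.5; c'Δl = 12.84; W sinα = 94.4
Slice 4: Δl = 3.0/cos47.5° = 4.441 m; N'_4 = 109·cos47.5° = 73.6; c'Δl = 18.65; W sinα = 80.4
Σc'Δl = 52.8 kN/m; ΣN' = 527.9 kN/m; ΣW sinα = 220.0 kN/m
Resisting = 52.8 + 527.9·tan23.0° = 52.8 + 224.1 = 276.8 kN/m
FS = 276.8 / 220.0 = 1.258

FS = 1.26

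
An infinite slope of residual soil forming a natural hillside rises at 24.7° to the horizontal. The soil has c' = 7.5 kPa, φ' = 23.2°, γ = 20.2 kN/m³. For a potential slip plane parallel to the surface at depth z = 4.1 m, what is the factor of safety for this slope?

For an infinite slope with a slip plane parallel to the surface (no pore pressure): FS = [c' + γz cos²β tanφ'] / [γz sinβ cosβ].
γz = 20.2·4.1 = 82.82 kN/m²
Numerator = 7.5 + 82.82·cos²24.7°·tan23.2° = 7.5 + 82.82·0.8254·0.4286 = 36.799 kPa
Denominator = 82.82·sin24.7°·cos24.7° = 82.82·0.4179·0.9085 = 31.441 kPa
FS = 36.799 / 31.441 = 1.170

FS = 1.17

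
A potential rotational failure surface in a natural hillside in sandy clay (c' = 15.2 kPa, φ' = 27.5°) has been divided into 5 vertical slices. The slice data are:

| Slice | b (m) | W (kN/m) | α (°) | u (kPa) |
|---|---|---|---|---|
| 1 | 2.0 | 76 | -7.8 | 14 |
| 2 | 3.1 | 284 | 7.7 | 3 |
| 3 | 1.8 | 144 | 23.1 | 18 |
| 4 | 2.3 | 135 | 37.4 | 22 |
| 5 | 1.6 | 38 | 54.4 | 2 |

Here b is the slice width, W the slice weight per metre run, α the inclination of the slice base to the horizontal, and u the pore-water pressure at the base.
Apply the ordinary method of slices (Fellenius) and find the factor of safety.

FS = 2.24

Ordinary method of slices: FS = Σ[c'·Δl_i + (W_i cosα_i − u_i·Δl_i)·tanφ'] / Σ W_i sinα_i, with Δl_i = b_i / cosα_i.
Slice 1: Δl = 2.0/cos(-7.8°) = 2.019 m; N'_1 = 76·cos(-7.8°) − 14·2.019 = 47.0; c'Δl = 30.68; W sinα = -10.3
Slice 2: Δl = 3.1/cos7.7° = 3.128 m; N'_2 = 284·cos7.7° − 3·3.128 = 272.1; c'Δl = 47.55; W sinα = 38.1
Slice 3: Δl = 1.8/cos23.1° = 1.957 m; N'_3 = 144·cos23.1° − 18·1.957 = 97.2; c'Δl = 29.74; W sinα = 56.5
Slice 4: Δl = 2.3/cos37.4° = 2.895 m; N'_4 = 135·cos37.4° − 22·2.895 = 43.6; c'Δl = 44.01; W sinα = 82.0
Slice 5: Δl = 1.6/cos54.4° = 2.749 m; N'_5 = 38·cos54.4° − 2·2.749 = 16.6; c'Δl = 41.78; W sinα = 30.9
Σc'Δl = 193.8 kN/m; ΣN' = 476.5 kN/m; ΣW sinα = 197.1 kN/m
Resisting = 193.8 + 476.5·tan27.5° = 193.8 + 248.0 = 441.8 kN/m
FS = 441.8 / 197.1 = 2.241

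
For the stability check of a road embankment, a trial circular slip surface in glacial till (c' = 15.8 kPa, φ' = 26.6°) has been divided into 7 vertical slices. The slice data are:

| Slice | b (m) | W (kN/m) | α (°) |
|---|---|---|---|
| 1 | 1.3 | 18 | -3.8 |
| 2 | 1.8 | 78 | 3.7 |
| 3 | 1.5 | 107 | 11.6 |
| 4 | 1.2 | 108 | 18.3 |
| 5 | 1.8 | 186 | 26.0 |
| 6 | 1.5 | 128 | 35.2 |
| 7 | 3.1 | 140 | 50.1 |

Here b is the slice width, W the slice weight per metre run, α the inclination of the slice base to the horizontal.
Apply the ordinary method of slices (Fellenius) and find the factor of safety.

Ordinary method of slices: FS = Σ[c'·Δl_i + (W_i cosα_i)·tanφ'] / Σ W_i sinα_i, with Δl_i = b_i / cosα_i.
Slice 1: Δl = 1.3/cos(-3.8°) = 1.303 m; N'_1 = 18·cos(-3.8°) = 18.0; c'Δl = 20.59; W sinα = -1.2
Slice 2: Δl = 1.8/cos3.7° = 1.804 m; N'_2 = 78·cos3.7° = 77.8; c'Δl = 28.50; W sinα = 5.0
Slice 3: Δl = 1.5/cos11.6° = 1.531 m; N'_3 = 107·cos11.6° = 104.8; c'Δl = 24.19; W sinα = 21.5
Slice 4: Δl = 1.2/cos18.3° = 1.264 m; N'_4 = 108·cos18.3° = 102.5; c'Δl = 19.97; W sinα = 33.9
Slice 5: Δl = 1.8/cos26.0° = 2.003 m; N'_5 = 186·cos26.0° = 167.2; c'Δl = 31.64; W sinα = 81.5
Slice 6: Δl = 1.5/cos35.2° = 1.836 m; N'_6 = 128·cos35.2° = 104.6; c'Δl = 29.00; W sinα = 73.8
Slice 7: Δl = 3.1/cos50.1° = 4.833 m; N'_7 = 140·cos50.1° = 89.8; c'Δl = 76.36; W sinα = 107.4
Σc'Δl = 230.3 kN/m; ΣN' = 664.7 kN/m; ΣW sinα = 322.0 kN/m
Resisting = 230.3 + 664.7·tan26.6° = 230.3 + 332.9 = 563.1 kN/m
FS = 563.1 / 322.0 = 1.749

FS = 1.75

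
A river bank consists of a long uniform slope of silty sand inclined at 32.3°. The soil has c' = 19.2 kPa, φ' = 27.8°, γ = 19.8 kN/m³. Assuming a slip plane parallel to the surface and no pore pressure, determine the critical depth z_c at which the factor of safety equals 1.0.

z_c = 12.93 m

Setting FS = 1.00 in FS = [c' + γz cos²β tanφ'] / [γz sinβ cosβ] and solving for z:
z = c' / [γ cosβ (FS·sinβ − cosβ·tanφ')]
  = 19.2 / [19.8·cos32.3°·(1.00·sin32.3° − cos32.3°·tan27.8°)]
  = 19.2 / [19.8·0.8453·(1.00·0.5344 − 0.8453·0.5272)]
  = 19.2 / 1.4844 = 12.934 m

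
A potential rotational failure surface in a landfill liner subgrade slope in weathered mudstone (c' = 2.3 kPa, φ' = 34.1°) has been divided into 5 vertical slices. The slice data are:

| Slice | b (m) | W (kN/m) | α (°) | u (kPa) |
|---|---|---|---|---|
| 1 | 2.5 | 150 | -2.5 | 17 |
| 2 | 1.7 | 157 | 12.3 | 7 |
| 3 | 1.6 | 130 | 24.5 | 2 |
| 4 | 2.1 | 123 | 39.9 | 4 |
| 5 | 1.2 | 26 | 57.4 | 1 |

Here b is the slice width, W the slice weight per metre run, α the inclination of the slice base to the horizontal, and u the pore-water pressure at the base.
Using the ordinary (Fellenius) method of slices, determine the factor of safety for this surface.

FS = 1.85

Ordinary method of slices: FS = Σ[c'·Δl_i + (W_i cosα_i − u_i·Δl_i)·tanφ'] / Σ W_i sinα_i, with Δl_i = b_i / cosα_i.
Slice 1: Δl = 2.5/cos(-2.5°) = 2.502 m; N'_1 = 150·cos(-2.5°) − 17·2.502 = 107.3; c'Δl = 5.76; W sinα = -6.5
Slice 2: Δl = 1.7/cos12.3° = 1.740 m; N'_2 = 157·cos12.3° − 7·1.740 = 141.2; c'Δl = 4.00; W sinα = 33.4
Slice 3: Δl = 1.6/cos24.5° = 1.758 m; N'_3 = 130·cos24.5° − 2·1.758 = 114.8; c'Δl = 4.04; W sinα = 53.9
Slice 4: Δl = 2.1/cos39.9° = 2.737 m; N'_4 = 123·cos39.9° − 4·2.737 = 83.4; c'Δl = 6.30; W sinα = 78.9
Slice 5: Δl = 1.2/cos57.4° = 2.227 m; N'_5 = 26·cos57.4° − 1·2.227 = 11.8; c'Δl = 5.12; W sinα = 21.9
Σc'Δl = 25.2 kN/m; ΣN' = 458.5 kN/m; ΣW sinα = 181.6 kN/m
Resisting = 25.2 + 458.5·tan34.1° = 25.2 + 310.4 = 335.7 kN/m
FS = 335.7 / 181.6 = 1.848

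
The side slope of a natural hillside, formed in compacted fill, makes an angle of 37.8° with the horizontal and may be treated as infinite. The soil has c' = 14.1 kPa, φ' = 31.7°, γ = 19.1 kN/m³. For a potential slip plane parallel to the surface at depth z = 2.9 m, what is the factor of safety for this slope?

For an infinite slope with a slip plane parallel to the surface (no pore pressure): FS = [c' + γz cos²β tanφ'] / [γz sinβ cosβ].
γz = 19.1·2.9 = 55.39 kN/m²
Numerator = 14.1 + 55.39·cos²37.8°·tan31.7° = 14.1 + 55.39·0.6243·0.6176 = 35.459 kPa
Denominator = 55.39·sin37.8°·cos37.8° = 55.39·0.6129·0.7902 = 26.825 kPa
FS = 35.459 / 26.825 = 1.322

FS = 1.32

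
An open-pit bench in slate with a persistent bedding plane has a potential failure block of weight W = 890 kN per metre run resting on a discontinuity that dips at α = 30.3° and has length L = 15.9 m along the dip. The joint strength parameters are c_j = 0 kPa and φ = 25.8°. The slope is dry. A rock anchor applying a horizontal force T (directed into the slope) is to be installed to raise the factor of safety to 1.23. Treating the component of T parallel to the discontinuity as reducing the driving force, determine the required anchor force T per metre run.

T = 138 kN/m

Resolving forces along and normal to the sliding plane, with the horizontal anchor force T adding T·sinα to the effective normal force and T·cosα acting up the plane against the driving force:
FS = [c_jL + (W cosα + T sinα) tanφ] / [W sinα − T cosα]
Without the anchor: N' = 768.4 kN/m, driving T_d = 449.0 kN/m, resisting R = 0·15.9 + 768.4·tan25.8° = 371.5 kN/m, FS = 0.83.
Setting FS = 1.23 and solving for T:
1.23·(449.0 − T cos30.3°) = 371.5 + T sin30.3°·tan25.8°
T·(sin30.3°·tan25.8° + 1.23·cos30.3°) = 1.23·449.0 − 371.5
T·(0.5045·0.4834 + 1.23·0.8634) = 552.3 − 371.5 = 180.8
T·1.3059 = 180.8
T = 138.5 kN/m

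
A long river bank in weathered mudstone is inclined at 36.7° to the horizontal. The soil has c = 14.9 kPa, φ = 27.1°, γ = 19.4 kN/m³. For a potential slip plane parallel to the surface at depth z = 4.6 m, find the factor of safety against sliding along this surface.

For an infinite slope with a slip plane parallel to the surface (no pore pressure): FS = [c + γz cos²β tanφ] / [γz sinβ cosβ].
γz = 19.4·4.6 = 89.24 kN/m²
Numerator = 14.9 + 89.24·cos²36.7°·tan27.1° = 14.9 + 89.24·0.6428·0.5117 = 44.256 kPa
Denominator = 89.24·sin36.7°·cos36.7° = 89.24·0.5976·0.8018 = 42.760 kPa
FS = 44.256 / 42.760 = 1.035

FS = 1.03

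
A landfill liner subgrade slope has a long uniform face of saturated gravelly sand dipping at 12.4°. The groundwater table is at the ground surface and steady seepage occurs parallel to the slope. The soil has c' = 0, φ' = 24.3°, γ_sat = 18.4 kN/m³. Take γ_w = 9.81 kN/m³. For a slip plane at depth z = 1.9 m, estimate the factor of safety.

FS = 0.96

With seepage parallel to the slope and the water table at the surface, the effective normal stress on the slip plane uses the buoyant unit weight γ' = γ_sat − γ_w while the driving shear stress uses γ_sat:
FS = [c' + γ' z cos²β tanφ'] / [γ_sat z sinβ cosβ]
(For c' = 0 this reduces to FS = (γ'/γ_sat)·tanφ'/tanβ.)
γ' = 18.4 − 9.81 = 8.59 kN/m³
Numerator = 0.0 + 8.59·1.9·cos²12.4°·tan24.3° = 0.0 + 8.59·1.9·0.9539·0.4515 = 7.029 kPa
Denominator = 18.4·1.9·sin12.4°·cos12.4° = 18.4·1.9·0.2147·0.9767 = 7.332 kPa
FS = 7.029 / 7.332 = 0.959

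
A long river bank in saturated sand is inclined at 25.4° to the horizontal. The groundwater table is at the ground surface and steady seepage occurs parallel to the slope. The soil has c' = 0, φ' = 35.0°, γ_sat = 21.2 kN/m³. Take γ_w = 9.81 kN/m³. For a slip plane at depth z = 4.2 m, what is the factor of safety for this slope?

With seepage parallel to the slope and the water table at the surface, the effective normal stress on the slip plane uses the buoyant unit weight γ' = γ_sat − γ_w while the driving shear stress uses γ_sat:
FS = [c' + γ' z cos²β tanφ'] / [γ_sat z sinβ cosβ]
(For c' = 0 this reduces to FS = (γ'/γ_sat)·tanφ'/tanβ.)
γ' = 21.2 − 9.81 = 11.39 kN/m³
Numerator = 0.0 + 11.39·4.2·cos²25.4°·tan35.0° = 0.0 + 11.39·4.2·0.8160·0.7002 = 27.334 kPa
Denominator = 21.2·4.2·sin25.4°·cos25.4° = 21.2·4.2·0.4289·0.9033 = 34.501 kPa
FS = 27.334 / 34.501 = 0.792

FS = 0.79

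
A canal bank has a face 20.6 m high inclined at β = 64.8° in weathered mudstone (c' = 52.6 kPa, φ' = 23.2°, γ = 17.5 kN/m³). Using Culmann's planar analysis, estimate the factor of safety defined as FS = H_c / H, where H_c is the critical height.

FS = 1.92

H_c = (4c'/γ) · sinβ cosφ' / [1 − cos(β − φ')]
    = (4·52.6/17.5) · sin64.8°·cos23.2° / [1 − cos41.6°]
    = 12.023 · 0.8317 / 0.2522 = 39.65 m
FS = H_c / H = 39.65 / 20.6 = 1.925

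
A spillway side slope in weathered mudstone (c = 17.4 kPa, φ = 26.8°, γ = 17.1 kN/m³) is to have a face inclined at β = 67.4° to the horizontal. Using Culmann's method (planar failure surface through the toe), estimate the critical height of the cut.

Culmann's analysis gives the critical failure plane at α_cr = (β + φ)/2 = (67.4 + 26.8)/2 = 47.1°, and the critical height
H_c = (4c/γ) · sinβ cosφ / [1 − cos(β − φ)]
    = (4·17.4/17.1) · sin67.4°·cos26.8° / [1 − cos(40.6°)]
    = 4.070 · 0.9232·0.8926 / [1 − 0.7593]
    = 4.070 · 0.8240 / 0.2407
    = 13.93 m

H_c = 13.93 m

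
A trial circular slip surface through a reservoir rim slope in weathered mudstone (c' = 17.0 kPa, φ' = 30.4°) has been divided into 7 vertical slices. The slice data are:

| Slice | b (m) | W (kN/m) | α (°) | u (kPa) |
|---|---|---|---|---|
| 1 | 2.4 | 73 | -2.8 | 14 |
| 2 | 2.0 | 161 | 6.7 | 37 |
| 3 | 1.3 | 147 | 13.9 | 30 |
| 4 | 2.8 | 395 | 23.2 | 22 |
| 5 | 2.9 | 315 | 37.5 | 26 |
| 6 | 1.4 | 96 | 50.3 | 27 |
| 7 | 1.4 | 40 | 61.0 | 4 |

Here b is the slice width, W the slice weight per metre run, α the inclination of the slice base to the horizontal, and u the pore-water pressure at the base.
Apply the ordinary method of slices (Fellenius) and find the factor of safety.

FS = 1.38

Ordinary method of slices: FS = Σ[c'·Δl_i + (W_i cosα_i − u_i·Δl_i)·tanφ'] / Σ W_i sinα_i, with Δl_i = b_i / cosα_i.
Slice 1: Δl = 2.4/cos(-2.8°) = 2.403 m; N'_1 = 73·cos(-2.8°) − 14·2.403 = 39.3; c'Δl = 40.85; W sinα = -3.6
Slice 2: Δl = 2.0/cos6.7° = 2.014 m; N'_2 = 161·cos6.7° − 37·2.014 = 85.4; c'Δl = 34.23; W sinα = 18.8
Slice 3: Δl = 1.3/cos13.9° = 1.339 m; N'_3 = 147·cos13.9° − 30·1.339 = 102.5; c'Δl = 22.77; W sinα = 35.3
Slice 4: Δl = 2.8/cos23.2° = 3.046 m; N'_4 = 395·cos23.2° − 22·3.046 = 296.0; c'Δl = 51.79; W sinα = 155.6
Slice 5: Δl = 2.9/cos37.5° = 3.655 m; N'_5 = 315·cos37.5° − 26·3.655 = 154.9; c'Δl = 62.14; W sinα = 191.8
Slice 6: Δl = 1.4/cos50.3° = 2.192 m; N'_6 = 96·cos50.3° − 27·2.192 = 2.1; c'Δl = 37.26; W sinα = 73.9
Slice 7: Δl = 1.4/cos61.0° = 2.888 m; N'_7 = 40·cos61.0° − 4·2.888 = 7.8; c'Δl = 49.09; W sinα = 35.0
Σc'Δl = 298.1 kN/m; ΣN' = 688.1 kN/m; ΣW sinα = 506.7 kN/m
Resisting = 298.1 + 688.1·tan30.4° = 298.1 + 403.7 = 701.8 kN/m
FS = 701.8 / 506.7 = 1.385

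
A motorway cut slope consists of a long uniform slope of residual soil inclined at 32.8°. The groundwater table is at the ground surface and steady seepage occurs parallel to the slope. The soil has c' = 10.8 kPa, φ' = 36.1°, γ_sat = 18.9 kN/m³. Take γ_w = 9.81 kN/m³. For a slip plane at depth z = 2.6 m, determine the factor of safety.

With seepage parallel to the slope and the water table at the surface, the effective normal stress on the slip plane uses the buoyant unit weight γ' = γ_sat − γ_w while the driving shear stress uses γ_sat:
FS = [c' + γ' z cos²β tanφ'] / [γ_sat z sinβ cosβ]
γ' = 18.9 − 9.81 = 9.09 kN/m³
Numerator = 10.8 + 9.09·2.6·cos²32.8°·tan36.1° = 10.8 + 9.09·2.6·0.7066·0.7292 = 22.977 kPa
Denominator = 18.9·2.6·sin32.8°·cos32.8° = 18.9·2.6·0.5417·0.8406 = 22.375 kPa
FS = 22.977 / 22.375 = 1.027

FS = 1.03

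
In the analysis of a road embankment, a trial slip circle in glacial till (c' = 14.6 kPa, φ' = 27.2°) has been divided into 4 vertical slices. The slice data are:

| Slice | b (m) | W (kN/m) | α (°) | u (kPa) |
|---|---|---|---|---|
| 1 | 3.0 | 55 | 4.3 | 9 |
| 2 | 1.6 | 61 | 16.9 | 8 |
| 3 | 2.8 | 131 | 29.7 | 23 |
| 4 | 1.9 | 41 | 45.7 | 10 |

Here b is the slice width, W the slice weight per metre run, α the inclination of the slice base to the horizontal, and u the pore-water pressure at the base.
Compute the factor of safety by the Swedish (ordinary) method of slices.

FS = 1.84

Ordinary method of slices: FS = Σ[c'·Δl_i + (W_i cosα_i − u_i·Δl_i)·tanφ'] / Σ W_i sinα_i, with Δl_i = b_i / cosα_i.
Slice 1: Δl = 3.0/cos4.3° = 3.008 m; N'_1 = 55·cos4.3° − 9·3.008 = 27.8; c'Δl = 43.92; W sinα = 4.1
Slice 2: Δl = 1.6/cos16.9° = 1.672 m; N'_2 = 61·cos16.9° − 8·1.672 = 45.0; c'Δl = 24.41; W sinα = 17.7
Slice 3: Δl = 2.8/cos29.7° = 3.223 m; N'_3 = 131·cos29.7° − 23·3.223 = 39.7; c'Δl = 47.06; W sinα = 64.9
Slice 4: Δl = 1.9/cos45.7° = 2.720 m; N'_4 = 41·cos45.7° − 10·2.720 = 1.4; c'Δl = 39.72; W sinα = 29.3
Σc'Δl = 155.1 kN/m; ΣN' = 113.8 kN/m; ΣW sinα = 116.1 kN/m
Resisting = 155.1 + 113.8·tan27.2° = 155.1 + 58.5 = 213.6 kN/m
FS = 213.6 / 116.1 = 1.840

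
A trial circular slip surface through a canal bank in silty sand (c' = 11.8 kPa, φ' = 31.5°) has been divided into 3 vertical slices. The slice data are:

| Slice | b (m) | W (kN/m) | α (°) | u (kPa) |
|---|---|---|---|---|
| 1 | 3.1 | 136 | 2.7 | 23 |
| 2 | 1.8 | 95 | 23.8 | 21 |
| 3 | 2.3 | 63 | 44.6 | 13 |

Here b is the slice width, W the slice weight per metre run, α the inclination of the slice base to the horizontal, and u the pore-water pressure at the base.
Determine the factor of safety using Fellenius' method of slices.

Ordinary method of slices: FS = Σ[c'·Δl_i + (W_i cosα_i − u_i·Δl_i)·tanφ'] / Σ W_i sinα_i, with Δl_i = b_i / cosα_i.
Slice 1: Δl = 3.1/cos2.7° = 3.103 m; N'_1 = 136·cos2.7° − 23·3.103 = 64.5; c'Δl = 36.62; W sinα = 6.4
Slice 2: Δl = 1.8/cos23.8° = 1.967 m; N'_2 = 95·cos23.8° − 21·1.967 = 45.6; c'Δl = 23.21; W sinα = 38.3
Slice 3: Δl = 2.3/cos44.6° = 3.230 m; N'_3 = 63·cos44.6° − 13·3.230 = 2.9; c'Δl = 38.12; W sinα = 44.2
Σc'Δl = 98.0 kN/m; ΣN' = 112.9 kN/m; ΣW sinα = 89.0 kN/m
Resisting = 98.0 + 112.9·tan31.5° = 98.0 + 69.2 = 167.2 kN/m
FS = 167.2 / 89.0 = 1.879

FS = 1.88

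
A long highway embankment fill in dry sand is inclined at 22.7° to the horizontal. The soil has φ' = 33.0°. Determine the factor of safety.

For a dry cohesionless infinite slope the factor of safety is FS = tanφ' / tanβ.
FS = tan33.0° / tan22.7° = 0.6494 / 0.4183 = 1.552

FS = 1.55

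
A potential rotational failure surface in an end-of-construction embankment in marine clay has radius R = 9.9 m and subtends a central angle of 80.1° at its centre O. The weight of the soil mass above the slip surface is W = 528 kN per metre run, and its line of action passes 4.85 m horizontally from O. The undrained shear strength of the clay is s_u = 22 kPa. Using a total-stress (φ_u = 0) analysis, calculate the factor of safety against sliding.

Taking moments about the centre O, the resisting moment is provided by the undrained shear strength acting along the arc:
Arc length L_a = R·θ = 9.9·(80.1°·π/180) = 9.9·1.3980 = 13.84 m
M_R = s_u·L_a·R = 22·13.84·9.9 = 3014.4 kN·m/m
M_D = W·d = 528·4.85 = 2560.8 kN·m/m
FS = M_R / M_D = 3014.4 / 2560.8 = 1.177

FS = 1.18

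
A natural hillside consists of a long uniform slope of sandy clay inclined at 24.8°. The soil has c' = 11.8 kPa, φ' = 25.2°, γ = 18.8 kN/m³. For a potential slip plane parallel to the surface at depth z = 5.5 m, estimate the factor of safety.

For an infinite slope with a slip plane parallel to the surface (no pore pressure): FS = [c' + γz cos²β tanφ'] / [γz sinβ cosβ].
γz = 18.8·5.5 = 103.40 kN/m²
Numerator = 11.8 + 103.40·cos²24.8°·tan25.2° = 11.8 + 103.40·0.8241·0.4706 = 51.896 kPa
Denominator = 103.40·sin24.8°·cos24.8° = 103.40·0.4195·0.9078 = 39.372 kPa
FS = 51.896 / 39.372 = 1.318

FS = 1.32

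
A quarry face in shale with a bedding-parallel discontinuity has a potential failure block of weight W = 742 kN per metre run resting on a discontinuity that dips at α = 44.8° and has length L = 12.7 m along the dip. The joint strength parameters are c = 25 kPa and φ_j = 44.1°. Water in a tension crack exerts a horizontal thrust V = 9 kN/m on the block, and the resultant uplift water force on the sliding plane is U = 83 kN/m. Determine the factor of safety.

Resolving the block weight along and normal to the plane and applying the Mohr–Coulomb strength on the joint:
N' = W cosα − U − V sinα = 742·cos44.8° − 83 − 9·sin44.8° = 437.2 kN/m
Driving force T = W sinα + V cosα = 742·sin44.8° + 9·cos44.8° = 529.2 kN/m
Resisting force R = c·L + N'·tanφ_j = 25·12.7 + 437.2·tan44.1° = 317.5 + 423.6 = 741.1 kN/m
FS = R / T = 741.1 / 529.2 = 1.400

FS = 1.40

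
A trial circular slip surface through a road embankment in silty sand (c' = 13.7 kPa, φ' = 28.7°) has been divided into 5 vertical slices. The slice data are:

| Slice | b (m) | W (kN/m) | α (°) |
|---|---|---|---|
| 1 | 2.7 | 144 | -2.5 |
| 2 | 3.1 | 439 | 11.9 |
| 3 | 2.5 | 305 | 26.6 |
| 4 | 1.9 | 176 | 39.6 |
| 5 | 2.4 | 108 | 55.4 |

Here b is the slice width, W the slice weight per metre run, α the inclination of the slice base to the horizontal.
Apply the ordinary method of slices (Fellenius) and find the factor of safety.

Ordinary method of slices: FS = Σ[c'·Δl_i + (W_i cosα_i)·tanφ'] / Σ W_i sinα_i, with Δl_i = b_i / cosα_i.
Slice 1: Δl = 2.7/cos(-2.5°) = 2.703 m; N'_1 = 144·cos(-2.5°) = 143.9; c'Δl = 37.03; W sinα = -6.3
Slice 2: Δl = 3.1/cos11.9° = 3.168 m; N'_2 = 439·cos11.9° = 429.6; c'Δl = 43.40; W sinα = 90.5
Slice 3: Δl = 2.5/cos26.6° = 2.796 m; N'_3 = 305·cos26.6° = 272.7; c'Δl = 38.30; W sinα = 136.6
Slice 4: Δl = 1.9/cos39.6° = 2.466 m; N'_4 = 176·cos39.6° = 135.6; c'Δl = 33.78; W sinα = 112.2
Slice 5: Δl = 2.4/cos55.4° = 4.227 m; N'_5 = 108·cos55.4° = 61.3; c'Δl = 57.90; W sinα = 88.9
Σc'Δl = 210.4 kN/m; ΣN' = 1043.1 kN/m; ΣW sinα = 421.9 kN/m
Resisting = 210.4 + 1043.1·tan28.7° = 210.4 + 571.1 = 781.5 kN/m
FS = 781.5 / 421.9 = 1.852

FS = 1.85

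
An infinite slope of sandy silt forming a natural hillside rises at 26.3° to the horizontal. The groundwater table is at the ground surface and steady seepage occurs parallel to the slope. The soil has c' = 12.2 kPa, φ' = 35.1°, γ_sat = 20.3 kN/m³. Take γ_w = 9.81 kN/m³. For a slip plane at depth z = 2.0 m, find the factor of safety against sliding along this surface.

FS = 1.49

With seepage parallel to the slope and the water table at the surface, the effective normal stress on the slip plane uses the buoyant unit weight γ' = γ_sat − γ_w while the driving shear stress uses γ_sat:
FS = [c' + γ' z cos²β tanφ'] / [γ_sat z sinβ cosβ]
γ' = 20.3 − 9.81 = 10.49 kN/m³
Numerator = 12.2 + 10.49·2.0·cos²26.3°·tan35.1° = 12.2 + 10.49·2.0·0.8037·0.7028 = 24.050 kPa
Denominator = 20.3·2.0·sin26.3°·cos26.3° = 20.3·2.0·0.4431·0.8965 = 16.127 kPa
FS = 24.050 / 16.127 = 1.491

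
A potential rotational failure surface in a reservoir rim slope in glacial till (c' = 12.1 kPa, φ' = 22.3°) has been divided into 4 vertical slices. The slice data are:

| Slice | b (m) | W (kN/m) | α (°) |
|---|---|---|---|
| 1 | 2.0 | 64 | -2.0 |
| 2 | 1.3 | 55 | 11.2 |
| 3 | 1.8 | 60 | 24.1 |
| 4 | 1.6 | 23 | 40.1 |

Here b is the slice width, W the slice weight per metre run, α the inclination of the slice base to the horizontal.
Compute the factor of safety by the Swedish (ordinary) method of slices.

Ordinary method of slices: FS = Σ[c'·Δl_i + (W_i cosα_i)·tanφ'] / Σ W_i sinα_i, with Δl_i = b_i / cosα_i.
Slice 1: Δl = 2.0/cos(-2.0°) = 2.001 m; N'_1 = 64·cos(-2.0°) = 64.0; c'Δl = 24.21; W sinα = -2.2
Slice 2: Δl = 1.3/cos11.2° = 1.325 m; N'_2 = 55·cos11.2° = 54.0; c'Δl = 16.04; W sinα = 10.7
Slice 3: Δl = 1.8/cos24.1° = 1.972 m; N'_3 = 60·cos24.1° = 54.8; c'Δl = 23.86; W sinα = 24.5
Slice 4: Δl = 1.6/cos40.1° = 2.092 m; N'_4 = 23·cos40.1° = 17.6; c'Δl = 25.31; W sinα = 14.8
Σc'Δl = 89.4 kN/m; ΣN' = 190.3 kN/m; ΣW sinα = 47.8 kN/m
Resisting = 89.4 + 190.3·tan22.3° = 89.4 + 78.0 = 167.5 kN/m
FS = 167.5 / 47.8 = 3.506

FS = 3.51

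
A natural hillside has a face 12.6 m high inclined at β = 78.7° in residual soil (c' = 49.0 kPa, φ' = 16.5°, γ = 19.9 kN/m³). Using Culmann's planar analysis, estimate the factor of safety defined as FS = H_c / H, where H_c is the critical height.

FS = 1.38

H_c = (4c'/γ) · sinβ cosφ' / [1 − cos(β − φ')]
    = (4·49.0/19.9) · sin78.7°·cos16.5° / [1 − cos62.2°]
    = 9.849 · 0.9402 / 0.5336 = 17.35 m
FS = H_c / H = 17.35 / 12.6 = 1.377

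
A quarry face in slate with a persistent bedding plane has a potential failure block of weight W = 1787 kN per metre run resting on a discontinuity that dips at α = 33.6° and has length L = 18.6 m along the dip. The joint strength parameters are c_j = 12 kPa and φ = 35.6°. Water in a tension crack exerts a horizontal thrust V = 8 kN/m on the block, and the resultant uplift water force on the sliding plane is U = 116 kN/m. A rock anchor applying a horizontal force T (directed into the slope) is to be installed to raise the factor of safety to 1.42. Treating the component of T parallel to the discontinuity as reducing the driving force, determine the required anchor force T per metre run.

T = 134 kN/m

Resolving forces along and normal to the sliding plane, with the horizontal anchor force T adding T·sinα to the effective normal force and T·cosα acting up the plane against the driving force:
FS = [c_jL + (W cosα − U − V sinα + T sinα) tanφ] / [W sinα + V cosα − T cosα]
Without the anchor: N' = 1368.0 kN/m, driving T_d = 995.6 kN/m, resisting R = 12·18.6 + 1368.0·tan35.6° = 1202.6 kN/m, FS = 1.21.
Setting FS = 1.42 and solving for T:
1.42·(995.6 − T cos33.6°) = 1202.6 + T sin33.6°·tan35.6°
T·(sin33.6°·tan35.6° + 1.42·cos33.6°) = 1.42·995.6 − 1202.6
T·(0.5534·0.7159 + 1.42·0.8329) = 1413.7 − 1202.6 = 211.1
T·1.5789 = 211.1
T = 133.7 kN/m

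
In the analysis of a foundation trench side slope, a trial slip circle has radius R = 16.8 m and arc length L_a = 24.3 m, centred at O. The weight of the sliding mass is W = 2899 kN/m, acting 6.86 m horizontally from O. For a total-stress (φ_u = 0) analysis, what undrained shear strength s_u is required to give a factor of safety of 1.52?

s_u = 74.0 kPa

FS = s_u·L_a·R / (W·d), so s_u = FS·W·d / (L_a·R).
s_u = 1.52·2899·6.86 / (24.30·16.8) = 30228.5 / 408.24 = 74.05 kPa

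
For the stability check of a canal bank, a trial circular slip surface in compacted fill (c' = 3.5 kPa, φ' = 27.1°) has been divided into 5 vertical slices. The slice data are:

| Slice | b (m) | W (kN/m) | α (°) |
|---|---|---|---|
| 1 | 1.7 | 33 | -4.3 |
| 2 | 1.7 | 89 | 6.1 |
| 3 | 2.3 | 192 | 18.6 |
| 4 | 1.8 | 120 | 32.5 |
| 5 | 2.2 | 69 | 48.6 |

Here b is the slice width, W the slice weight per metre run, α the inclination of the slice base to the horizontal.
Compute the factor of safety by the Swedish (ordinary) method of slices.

Ordinary method of slices: FS = Σ[c'·Δl_i + (W_i cosα_i)·tanφ'] / Σ W_i sinα_i, with Δl_i = b_i / cosα_i.
Slice 1: Δl = 1.7/cos(-4.3°) = 1.705 m; N'_1 = 33·cos(-4.3°) = 32.9; c'Δl = 5.97; W sinα = -2.5
Slice 2: Δl = 1.7/cos6.1° = 1.710 m; N'_2 = 89·cos6.1° = 88.5; c'Δl = 5.98; W sinα = 9.5
Slice 3: Δl = 2.3/cos18.6° = 2.427 m; N'_3 = 192·cos18.6° = 182.0; c'Δl = 8.49; W sinα = 61.2
Slice 4: Δl = 1.8/cos32.5° = 2.134 m; N'_4 = 120·cos32.5° = 101.2; c'Δl = 7.47; W sinα = 64.5
Slice 5: Δl = 2.2/cos48.6° = 3.327 m; N'_5 = 69·cos48.6° = 45.6; c'Δl = 11.64; W sinα = 51.8
Σc'Δl = 39.6 kN/m; ΣN' = 450.2 kN/m; ΣW sinα = 184.5 kN/m
Resisting = 39.6 + 450.2·tan27.1° = 39.6 + 230.4 = 269.9 kN/m
FS = 269.9 / 184.5 = 1.463

FS = 1.46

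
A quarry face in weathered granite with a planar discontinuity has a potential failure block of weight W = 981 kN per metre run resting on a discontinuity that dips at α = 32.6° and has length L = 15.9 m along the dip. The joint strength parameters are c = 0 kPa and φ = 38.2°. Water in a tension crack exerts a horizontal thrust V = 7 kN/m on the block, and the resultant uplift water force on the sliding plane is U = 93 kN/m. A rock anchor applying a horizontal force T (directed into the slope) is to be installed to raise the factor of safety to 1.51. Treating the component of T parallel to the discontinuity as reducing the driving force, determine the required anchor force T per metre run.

T = 137 kN/m

Resolving forces along and normal to the sliding plane, with the horizontal anchor force T adding T·sinα to the effective normal force and T·cosα acting up the plane against the driving force:
FS = [cL + (W cosα − U − V sinα + T sinα) tanφ] / [W sinα + V cosα − T cosα]
Without the anchor: N' = 729.7 kN/m, driving T_d = 534.4 kN/m, resisting R = 0·15.9 + 729.7·tan38.2° = 574.2 kN/m, FS = 1.07.
Setting FS = 1.51 and solving for T:
1.51·(534.4 − T cos32.6°) = 574.2 + T sin32.6°·tan38.2°
T·(sin32.6°·tan38.2° + 1.51·cos32.6°) = 1.51·534.4 − 574.2
T·(0.5388·0.7869 + 1.51·0.8425) = 807.0 − 574.2 = 232.8
T·1.6961 = 232.8
T = 137.3 kN/m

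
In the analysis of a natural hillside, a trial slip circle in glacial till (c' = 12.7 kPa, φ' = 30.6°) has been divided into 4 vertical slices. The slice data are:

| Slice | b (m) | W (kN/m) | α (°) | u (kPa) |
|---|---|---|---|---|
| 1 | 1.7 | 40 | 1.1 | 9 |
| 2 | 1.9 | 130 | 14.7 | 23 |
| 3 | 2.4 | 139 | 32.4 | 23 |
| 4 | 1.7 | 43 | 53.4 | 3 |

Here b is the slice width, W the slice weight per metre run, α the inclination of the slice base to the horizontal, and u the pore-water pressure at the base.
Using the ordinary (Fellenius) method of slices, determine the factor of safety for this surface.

FS = 1.55

Ordinary method of slices: FS = Σ[c'·Δl_i + (W_i cosα_i − u_i·Δl_i)·tanφ'] / Σ W_i sinα_i, with Δl_i = b_i / cosα_i.
Slice 1: Δl = 1.7/cos1.1° = 1.700 m; N'_1 = 40·cos1.1° − 9·1.700 = 24.7; c'Δl = 21.59; W sinα = 0.8
Slice 2: Δl = 1.9/cos14.7° = 1.964 m; N'_2 = 130·cos14.7° − 23·1.964 = 80.6; c'Δl = 24.95; W sinα = 33.0
Slice 3: Δl = 2.4/cos32.4° = 2.842 m; N'_3 = 139·cos32.4° − 23·2.842 = 52.0; c'Δl = 36.10; W sinα = 74.5
Slice 4: Δl = 1.7/cos53.4° = 2.851 m; N'_4 = 43·cos53.4° − 3·2.851 = 17.1; c'Δl = 36.21; W sinα = 34.5
Σc'Δl = 118.9 kN/m; ΣN' = 174.3 kN/m; ΣW sinα = 142.8 kN/m
Resisting = 118.9 + 174.3·tan30.6° = 118.9 + 103.1 = 221.9 kN/m
FS = 221.9 / 142.8 = 1.555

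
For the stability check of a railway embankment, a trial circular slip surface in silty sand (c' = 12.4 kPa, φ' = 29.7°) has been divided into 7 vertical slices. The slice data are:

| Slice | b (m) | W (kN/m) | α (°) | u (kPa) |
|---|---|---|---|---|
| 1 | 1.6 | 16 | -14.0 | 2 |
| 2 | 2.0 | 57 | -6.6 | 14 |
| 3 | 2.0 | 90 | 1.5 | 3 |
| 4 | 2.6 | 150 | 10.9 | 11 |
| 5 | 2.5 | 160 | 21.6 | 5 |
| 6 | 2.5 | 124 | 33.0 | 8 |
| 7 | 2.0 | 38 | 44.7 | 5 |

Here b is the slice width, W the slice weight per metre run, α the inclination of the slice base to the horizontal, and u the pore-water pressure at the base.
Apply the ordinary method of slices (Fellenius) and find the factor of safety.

Ordinary method of slices: FS = Σ[c'·Δl_i + (W_i cosα_i − u_i·Δl_i)·tanφ'] / Σ W_i sinα_i, with Δl_i = b_i / cosα_i.
Slice 1: Δl = 1.6/cos(-14.0°) = 1.649 m; N'_1 = 16·cos(-14.0°) − 2·1.649 = 12.2; c'Δl = 20.45; W sinα = -3.9
Slice 2: Δl = 2.0/cos(-6.6°) = 2.013 m; N'_2 = 57·cos(-6.6°) − 14·2.013 = 28.4; c'Δl = 24.97; W sinα = -6.6
Slice 3: Δl = 2.0/cos1.5° = 2.001 m; N'_3 = 90·cos1.5° − 3·2.001 = 84.0; c'Δl = 24.81; W sinα = 2.4
Slice 4: Δl = 2.6/cos10.9° = 2.648 m; N'_4 = 150·cos10.9° − 11·2.648 = 118.2; c'Δl = 32.83; W sinα = 28.4
Slice 5: Δl = 2.5/cos21.6° = 2.689 m; N'_5 = 160·cos21.6° − 5·2.689 = 135.3; c'Δl = 33.34; W sinα = 58.9
Slice 6: Δl = 2.5/cos33.0° = 2.981 m; N'_6 = 124·cos33.0° − 8·2.981 = 80.1; c'Δl = 36.96; W sinα = 67.5
Slice 7: Δl = 2.0/cos44.7° = 2.814 m; N'_7 = 38·cos44.7° − 5·2.814 = 12.9; c'Δl = 34.89; W sinα = 26.7
Σc'Δl = 208.2 kN/m; ΣN' = 471.2 kN/m; ΣW sinα = 173.5 kN/m
Resisting = 208.2 + 471.2·tan29.7° = 208.2 + 268.8 = 477.0 kN/m
FS = 477.0 / 173.5 = 2.750

FS = 2.75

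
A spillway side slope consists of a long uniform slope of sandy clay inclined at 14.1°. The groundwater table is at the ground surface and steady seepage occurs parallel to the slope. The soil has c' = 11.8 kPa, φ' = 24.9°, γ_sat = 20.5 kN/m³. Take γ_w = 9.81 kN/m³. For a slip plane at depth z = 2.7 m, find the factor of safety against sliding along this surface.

With seepage parallel to the slope and the water table at the surface, the effective normal stress on the slip plane uses the buoyant unit weight γ' = γ_sat − γ_w while the driving shear stress uses γ_sat:
FS = [c' + γ' z cos²β tanφ'] / [γ_sat z sinβ cosβ]
γ' = 20.5 − 9.81 = 10.69 kN/m³
Numerator = 11.8 + 10.69·2.7·cos²14.1°·tan24.9° = 11.8 + 10.69·2.7·0.9407·0.4642 = 24.403 kPa
Denominator = 20.5·2.7·sin14.1°·cos14.1° = 20.5·2.7·0.2436·0.9699 = 13.078 kPa
FS = 24.403 / 13.078 = 1.866

FS = 1.87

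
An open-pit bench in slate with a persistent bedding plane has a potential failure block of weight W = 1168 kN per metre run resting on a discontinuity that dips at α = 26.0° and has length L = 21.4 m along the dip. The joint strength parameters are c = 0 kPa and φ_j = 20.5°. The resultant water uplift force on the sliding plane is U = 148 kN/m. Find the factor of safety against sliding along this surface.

Resolving the block weight along and normal to the plane and applying the Mohr–Coulomb strength on the joint:
N' = W cosα − U = 1168·cos26.0° − 148 = 901.8 kN/m
Driving force T = W sinα = 1168·sin26.0° = 512.0 kN/m
Resisting force R = c·L + N'·tanφ_j = 0·21.4 + 901.8·tan20.5° = 0.0 + 337.2 = 337.2 kN/m
FS = R / T = 337.2 / 512.0 = 0.659

FS = 0.66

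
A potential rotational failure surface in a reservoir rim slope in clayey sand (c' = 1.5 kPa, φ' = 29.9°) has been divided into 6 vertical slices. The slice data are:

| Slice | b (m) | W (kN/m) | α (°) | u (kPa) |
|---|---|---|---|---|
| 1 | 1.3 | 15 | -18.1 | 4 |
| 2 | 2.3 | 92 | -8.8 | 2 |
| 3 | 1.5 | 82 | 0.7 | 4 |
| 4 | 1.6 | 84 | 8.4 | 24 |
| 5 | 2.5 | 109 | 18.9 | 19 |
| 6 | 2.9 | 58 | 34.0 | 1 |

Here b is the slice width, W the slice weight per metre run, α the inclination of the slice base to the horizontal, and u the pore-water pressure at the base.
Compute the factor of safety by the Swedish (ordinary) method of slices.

Ordinary method of slices: FS = Σ[c'·Δl_i + (W_i cosα_i − u_i·Δl_i)·tanφ'] / Σ W_i sinα_i, with Δl_i = b_i / cosα_i.
Slice 1: Δl = 1.3/cos(-18.1°) = 1.368 m; N'_1 = 15·cos(-18.1°) − 4·1.368 = 8.8; c'Δl = 2.05; W sinα = -4.7
Slice 2: Δl = 2.3/cos(-8.8°) = 2.327 m; N'_2 = 92·cos(-8.8°) − 2·2.327 = 86.3; c'Δl = 3.49; W sinα = -14.1
Slice 3: Δl = 1.5/cos0.7° = 1.500 m; N'_3 = 82·cos0.7° − 4·1.500 = 76.0; c'Δl = 2.25; W sinα = 1.0
Slice 4: Δl = 1.6/cos8.4° = 1.617 m; N'_4 = 84·cos8.4° − 24·1.617 = 44.3; c'Δl = 2.43; W sinα = 12.3
Slice 5: Δl = 2.5/cos18.9° = 2.642 m; N'_5 = 109·cos18.9° − 19·2.642 = 52.9; c'Δl = 3.96; W sinα = 35.3
Slice 6: Δl = 2.9/cos34.0° = 3.498 m; N'_6 = 58·cos34.0° − 1·3.498 = 44.6; c'Δl = 5.25; W sinα = 32.4
Σc'Δl = 19.4 kN/m; ΣN' = 312.8 kN/m; ΣW sinα = 62.3 kN/m
Resisting = 19.4 + 312.8·tan29.9° = 19.4 + 179.9 = 199.3 kN/m
FS = 199.3 / 62.3 = 3.200

FS = 3.20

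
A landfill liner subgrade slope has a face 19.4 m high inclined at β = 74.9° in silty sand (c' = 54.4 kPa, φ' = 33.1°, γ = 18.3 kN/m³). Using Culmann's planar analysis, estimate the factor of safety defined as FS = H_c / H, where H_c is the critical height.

FS = 1.95

H_c = (4c'/γ) · sinβ cosφ' / [1 − cos(β − φ')]
    = (4·54.4/18.3) · sin74.9°·cos33.1° / [1 − cos41.8°]
    = 11.891 · 0.8088 / 0.2545 = 37.78 m
FS = H_c / H = 37.78 / 19.4 = 1.948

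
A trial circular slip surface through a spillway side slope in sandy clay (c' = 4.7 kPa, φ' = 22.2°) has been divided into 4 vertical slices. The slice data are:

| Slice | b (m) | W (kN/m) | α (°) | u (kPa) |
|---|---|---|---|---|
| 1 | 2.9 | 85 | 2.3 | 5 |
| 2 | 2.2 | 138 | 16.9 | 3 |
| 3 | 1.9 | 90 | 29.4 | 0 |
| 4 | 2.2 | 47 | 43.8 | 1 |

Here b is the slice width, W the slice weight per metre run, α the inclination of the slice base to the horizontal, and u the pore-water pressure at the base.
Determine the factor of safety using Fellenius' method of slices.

FS = 1.44

Ordinary method of slices: FS = Σ[c'·Δl_i + (W_i cosα_i − u_i·Δl_i)·tanφ'] / Σ W_i sinα_i, with Δl_i = b_i / cosα_i.
Slice 1: Δl = 2.9/cos2.3° = 2.902 m; N'_1 = 85·cos2.3° − 5·2.902 = 70.4; c'Δl = 13.64; W sinα = 3.4
Slice 2: Δl = 2.2/cos16.9° = 2.299 m; N'_2 = 138·cos16.9° − 3·2.299 = 125.1; c'Δl = 10.81; W sinα = 40.1
Slice 3: Δl = 1.9/cos29.4° = 2.181 m; N'_3 = 90·cos29.4° − 0·2.181 = 78.4; c'Δl = 10.25; W sinα = 44.2
Slice 4: Δl = 2.2/cos43.8° = 3.048 m; N'_4 = 47·cos43.8° − 1·3.048 = 30.9; c'Δl = 14.33; W sinα = 32.5
Σc'Δl = 49.0 kN/m; ΣN' = 304.8 kN/m; ΣW sinα = 120.2 kN/m
Resisting = 49.0 + 304.8·tan22.2° = 49.0 + 124.4 = 173.4 kN/m
FS = 173.4 / 120.2 = 1.442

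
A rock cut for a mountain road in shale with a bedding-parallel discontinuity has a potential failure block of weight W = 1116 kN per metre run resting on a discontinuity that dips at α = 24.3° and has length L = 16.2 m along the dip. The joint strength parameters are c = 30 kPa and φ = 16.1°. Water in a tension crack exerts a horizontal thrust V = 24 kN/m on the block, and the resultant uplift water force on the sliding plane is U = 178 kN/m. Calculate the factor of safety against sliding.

FS = 1.51

Resolving the block weight along and normal to the plane and applying the Mohr–Coulomb strength on the joint:
N' = W cosα − U − V sinα = 1116·cos24.3° − 178 − 24·sin24.3° = 829.2 kN/m
Driving force T = W sinα + V cosα = 1116·sin24.3° + 24·cos24.3° = 481.1 kN/m
Resisting force R = c·L + N'·tanφ = 30·16.2 + 829.2·tan16.1° = 486.0 + 239.4 = 725.4 kN/m
FS = R / T = 725.4 / 481.1 = 1.508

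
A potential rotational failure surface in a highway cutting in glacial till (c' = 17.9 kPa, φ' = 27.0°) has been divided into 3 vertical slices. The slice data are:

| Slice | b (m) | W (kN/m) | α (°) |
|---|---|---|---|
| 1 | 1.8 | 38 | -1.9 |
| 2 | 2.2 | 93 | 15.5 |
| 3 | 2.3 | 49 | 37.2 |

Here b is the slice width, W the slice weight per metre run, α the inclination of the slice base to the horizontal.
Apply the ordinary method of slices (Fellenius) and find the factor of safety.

Ordinary method of slices: FS = Σ[c'·Δl_i + (W_i cosα_i)·tanφ'] / Σ W_i sinα_i, with Δl_i = b_i / cosα_i.
Slice 1: Δl = 1.8/cos(-1.9°) = 1.801 m; N'_1 = 38·cos(-1.9°) = 38.0; c'Δl = 32.24; W sinα = -1.3
Slice 2: Δl = 2.2/cos15.5° = 2.283 m; N'_2 = 93·cos15.5° = 89.6; c'Δl = 40.87; W sinα = 24.9
Slice 3: Δl = 2.3/cos37.2° = 2.888 m; N'_3 = 49·cos37.2° = 39.0; c'Δl = 51.69; W sinα = 29.6
Σc'Δl = 124.8 kN/m; ΣN' = 166.6 kN/m; ΣW sinα = 53.2 kN/m
Resisting = 124.8 + 166.6·tan27.0° = 124.8 + 84.9 = 209.7 kN/m
FS = 209.7 / 53.2 = 3.940

FS = 3.94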